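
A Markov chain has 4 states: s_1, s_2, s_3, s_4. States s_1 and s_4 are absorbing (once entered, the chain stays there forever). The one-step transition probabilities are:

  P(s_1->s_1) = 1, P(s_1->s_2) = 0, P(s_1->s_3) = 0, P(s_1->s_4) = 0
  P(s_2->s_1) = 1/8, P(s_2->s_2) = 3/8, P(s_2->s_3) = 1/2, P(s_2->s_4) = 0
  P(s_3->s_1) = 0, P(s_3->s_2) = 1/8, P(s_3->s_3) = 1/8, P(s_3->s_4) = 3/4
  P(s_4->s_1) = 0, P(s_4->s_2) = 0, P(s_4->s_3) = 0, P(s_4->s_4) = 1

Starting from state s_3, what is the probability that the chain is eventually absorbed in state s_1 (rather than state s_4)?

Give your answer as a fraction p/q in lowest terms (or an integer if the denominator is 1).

Let a_i = P(absorbed in s_1 | start in state i).
Boundary conditions: a_s_1 = 1, a_s_4 = 0.
For each transient state i, a_i = sum_j P(i->j) * a_j:
  a_s_2 = 1/8*a_s_1 + 3/8*a_s_2 + 1/2*a_s_3 + 0*a_s_4
  a_s_3 = 0*a_s_1 + 1/8*a_s_2 + 1/8*a_s_3 + 3/4*a_s_4

Substituting a_s_1 = 1 and a_s_4 = 0, rearrange to (I - Q) a = r where r[i] = P(i -> s_1):
  [5/8, -1/2] . (a_s_2, a_s_3) = 1/8
  [-1/8, 7/8] . (a_s_2, a_s_3) = 0

Solving yields:
  a_s_2 = 7/31
  a_s_3 = 1/31

Starting state is s_3, so the absorption probability is a_s_3 = 1/31.

Answer: 1/31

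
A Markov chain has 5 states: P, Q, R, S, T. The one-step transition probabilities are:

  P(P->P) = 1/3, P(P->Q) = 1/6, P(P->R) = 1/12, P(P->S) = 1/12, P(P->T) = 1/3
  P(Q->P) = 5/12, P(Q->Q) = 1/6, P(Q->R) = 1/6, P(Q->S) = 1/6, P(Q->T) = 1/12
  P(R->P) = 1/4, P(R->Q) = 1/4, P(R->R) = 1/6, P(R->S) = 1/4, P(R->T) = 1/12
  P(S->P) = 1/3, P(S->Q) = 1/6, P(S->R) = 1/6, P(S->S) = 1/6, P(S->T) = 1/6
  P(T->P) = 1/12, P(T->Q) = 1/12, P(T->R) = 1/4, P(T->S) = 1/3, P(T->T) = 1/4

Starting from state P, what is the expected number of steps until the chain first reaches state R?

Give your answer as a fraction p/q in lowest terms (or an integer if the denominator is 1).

Let h_i = expected steps to first reach R from state i.
Boundary: h_R = 0.
First-step equations for the other states:
  h_P = 1 + 1/3*h_P + 1/6*h_Q + 1/12*h_R + 1/12*h_S + 1/3*h_T
  h_Q = 1 + 5/12*h_P + 1/6*h_Q + 1/6*h_R + 1/6*h_S + 1/12*h_T
  h_S = 1 + 1/3*h_P + 1/6*h_Q + 1/6*h_R + 1/6*h_S + 1/6*h_T
  h_T = 1 + 1/12*h_P + 1/12*h_Q + 1/4*h_R + 1/3*h_S + 1/4*h_T

Substituting h_R = 0 and rearranging gives the linear system (I - Q) h = 1:
  [2/3, -1/6, -1/12, -1/3] . (h_P, h_Q, h_S, h_T) = 1
  [-5/12, 5/6, -1/6, -1/12] . (h_P, h_Q, h_S, h_T) = 1
  [-1/3, -1/6, 5/6, -1/6] . (h_P, h_Q, h_S, h_T) = 1
  [-1/12, -1/12, -1/3, 3/4] . (h_P, h_Q, h_S, h_T) = 1

Solving yields:
  h_P = 10518/1589
  h_Q = 10020/1589
  h_S = 9876/1589
  h_T = 8790/1589

Starting state is P, so the expected hitting time is h_P = 10518/1589.

Answer: 10518/1589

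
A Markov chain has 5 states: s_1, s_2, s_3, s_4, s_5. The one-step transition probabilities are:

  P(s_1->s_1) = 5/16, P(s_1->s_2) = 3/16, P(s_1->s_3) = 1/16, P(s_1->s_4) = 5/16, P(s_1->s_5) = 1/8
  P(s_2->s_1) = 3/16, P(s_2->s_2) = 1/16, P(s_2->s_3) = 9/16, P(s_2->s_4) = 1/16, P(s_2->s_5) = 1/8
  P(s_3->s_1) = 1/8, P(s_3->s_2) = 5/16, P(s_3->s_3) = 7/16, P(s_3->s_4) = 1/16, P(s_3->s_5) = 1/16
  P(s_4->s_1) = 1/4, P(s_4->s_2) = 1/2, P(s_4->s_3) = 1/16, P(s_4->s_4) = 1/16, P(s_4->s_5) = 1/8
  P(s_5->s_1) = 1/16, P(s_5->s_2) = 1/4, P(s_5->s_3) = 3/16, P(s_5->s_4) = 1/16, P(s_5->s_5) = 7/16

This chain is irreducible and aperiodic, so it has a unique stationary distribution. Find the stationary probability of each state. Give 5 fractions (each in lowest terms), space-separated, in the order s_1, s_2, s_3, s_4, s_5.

Answer: 301/1700 491/2040 659/2040 363/3400 311/2040

Derivation:
The stationary distribution satisfies pi = pi * P, i.e.:
  pi_s_1 = 5/16*pi_s_1 + 3/16*pi_s_2 + 1/8*pi_s_3 + 1/4*pi_s_4 + 1/16*pi_s_5
  pi_s_2 = 3/16*pi_s_1 + 1/16*pi_s_2 + 5/16*pi_s_3 + 1/2*pi_s_4 + 1/4*pi_s_5
  pi_s_3 = 1/16*pi_s_1 + 9/16*pi_s_2 + 7/16*pi_s_3 + 1/16*pi_s_4 + 3/16*pi_s_5
  pi_s_4 = 5/16*pi_s_1 + 1/16*pi_s_2 + 1/16*pi_s_3 + 1/16*pi_s_4 + 1/16*pi_s_5
  pi_s_5 = 1/8*pi_s_1 + 1/8*pi_s_2 + 1/16*pi_s_3 + 1/8*pi_s_4 + 7/16*pi_s_5
with normalization: pi_s_1 + pi_s_2 + pi_s_3 + pi_s_4 + pi_s_5 = 1.

Using the first 4 balance equations plus normalization, the linear system A*pi = b is:
  [-11/16, 3/16, 1/8, 1/4, 1/16] . pi = 0
  [3/16, -15/16, 5/16, 1/2, 1/4] . pi = 0
  [1/16, 9/16, -9/16, 1/16, 3/16] . pi = 0
  [5/16, 1/16, 1/16, -15/16, 1/16] . pi = 0
  [1, 1, 1, 1, 1] . pi = 1

Solving yields:
  pi_s_1 = 301/1700
  pi_s_2 = 491/2040
  pi_s_3 = 659/2040
  pi_s_4 = 363/3400
  pi_s_5 = 311/2040

Verification (pi * P):
  301/1700*5/16 + 491/2040*3/16 + 659/2040*1/8 + 363/3400*1/4 + 311/2040*1/16 = 301/1700 = pi_s_1  (ok)
  301/1700*3/16 + 491/2040*1/16 + 659/2040*5/16 + 363/3400*1/2 + 311/2040*1/4 = 491/2040 = pi_s_2  (ok)
  301/1700*1/16 + 491/2040*9/16 + 659/2040*7/16 + 363/3400*1/16 + 311/2040*3/16 = 659/2040 = pi_s_3  (ok)
  301/1700*5/16 + 491/2040*1/16 + 659/2040*1/16 + 363/3400*1/16 + 311/2040*1/16 = 363/3400 = pi_s_4  (ok)
  301/1700*1/8 + 491/2040*1/8 + 659/2040*1/16 + 363/3400*1/8 + 311/2040*7/16 = 311/2040 = pi_s_5  (ok)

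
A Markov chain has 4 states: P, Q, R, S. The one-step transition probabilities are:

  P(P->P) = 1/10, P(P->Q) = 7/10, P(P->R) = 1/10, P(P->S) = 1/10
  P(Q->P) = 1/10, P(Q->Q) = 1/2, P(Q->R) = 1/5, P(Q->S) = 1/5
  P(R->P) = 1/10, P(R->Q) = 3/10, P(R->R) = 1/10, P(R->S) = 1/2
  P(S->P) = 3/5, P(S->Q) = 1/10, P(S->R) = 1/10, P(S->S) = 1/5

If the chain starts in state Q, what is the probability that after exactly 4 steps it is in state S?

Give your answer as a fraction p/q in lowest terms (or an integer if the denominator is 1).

Computing P^4 by repeated multiplication:
P^1 =
  P: [1/10, 7/10, 1/10, 1/10]
  Q: [1/10, 1/2, 1/5, 1/5]
  R: [1/10, 3/10, 1/10, 1/2]
  S: [3/5, 1/10, 1/10, 1/5]
P^2 =
  P: [3/20, 23/50, 17/100, 11/50]
  Q: [1/5, 2/5, 3/20, 1/4]
  R: [7/20, 3/10, 13/100, 11/50]
  S: [1/5, 13/25, 11/100, 17/100]
P^3 =
  P: [21/100, 51/125, 73/500, 59/250]
  Q: [9/40, 41/100, 7/50, 9/40]
  R: [21/100, 57/125, 13/100, 51/250]
  S: [37/200, 9/20, 19/125, 213/1000]
P^4 =
  P: [109/500, 523/1250, 88/625, 557/2500]
  Q: [17/80, 427/1000, 141/1000, 439/2000]
  R: [101/500, 543/1250, 91/625, 109/500]
  S: [413/2000, 2107/5000, 29/200, 2271/10000]

(P^4)[Q -> S] = 439/2000

Answer: 439/2000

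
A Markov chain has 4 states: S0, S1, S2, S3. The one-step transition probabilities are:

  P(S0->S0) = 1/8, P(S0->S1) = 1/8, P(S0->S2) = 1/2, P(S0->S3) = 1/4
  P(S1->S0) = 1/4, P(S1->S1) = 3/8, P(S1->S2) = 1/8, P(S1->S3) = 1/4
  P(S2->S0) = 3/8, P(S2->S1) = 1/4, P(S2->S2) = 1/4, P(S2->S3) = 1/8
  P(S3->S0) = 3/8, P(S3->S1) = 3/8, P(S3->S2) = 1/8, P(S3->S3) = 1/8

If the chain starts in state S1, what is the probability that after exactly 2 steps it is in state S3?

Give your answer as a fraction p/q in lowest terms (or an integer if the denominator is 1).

Computing P^2 by repeated multiplication:
P^1 =
  S0: [1/8, 1/8, 1/2, 1/4]
  S1: [1/4, 3/8, 1/8, 1/4]
  S2: [3/8, 1/4, 1/4, 1/8]
  S3: [3/8, 3/8, 1/8, 1/8]
P^2 =
  S0: [21/64, 9/32, 15/64, 5/32]
  S1: [17/64, 19/64, 15/64, 13/64]
  S2: [1/4, 1/4, 19/64, 13/64]
  S3: [15/64, 17/64, 9/32, 7/32]

(P^2)[S1 -> S3] = 13/64

Answer: 13/64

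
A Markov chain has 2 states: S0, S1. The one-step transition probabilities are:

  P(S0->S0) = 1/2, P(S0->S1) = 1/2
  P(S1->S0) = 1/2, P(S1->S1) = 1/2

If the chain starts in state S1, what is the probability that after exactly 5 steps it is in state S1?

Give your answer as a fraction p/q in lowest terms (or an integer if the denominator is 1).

Answer: 1/2

Derivation:
Computing P^5 by repeated multiplication:
P^1 =
  S0: [1/2, 1/2]
  S1: [1/2, 1/2]
P^2 =
  S0: [1/2, 1/2]
  S1: [1/2, 1/2]
P^3 =
  S0: [1/2, 1/2]
  S1: [1/2, 1/2]
P^4 =
  S0: [1/2, 1/2]
  S1: [1/2, 1/2]
P^5 =
  S0: [1/2, 1/2]
  S1: [1/2, 1/2]

(P^5)[S1 -> S1] = 1/2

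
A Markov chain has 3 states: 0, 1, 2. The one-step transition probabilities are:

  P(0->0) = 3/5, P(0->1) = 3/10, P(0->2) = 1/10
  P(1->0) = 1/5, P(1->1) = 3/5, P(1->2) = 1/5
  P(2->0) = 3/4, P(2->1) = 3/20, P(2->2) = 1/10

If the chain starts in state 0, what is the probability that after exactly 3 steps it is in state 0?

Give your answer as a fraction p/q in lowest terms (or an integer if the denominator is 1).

Answer: 939/2000

Derivation:
Computing P^3 by repeated multiplication:
P^1 =
  0: [3/5, 3/10, 1/10]
  1: [1/5, 3/5, 1/5]
  2: [3/4, 3/20, 1/10]
P^2 =
  0: [99/200, 3/8, 13/100]
  1: [39/100, 9/20, 4/25]
  2: [111/200, 33/100, 23/200]
P^3 =
  0: [939/2000, 393/1000, 11/80]
  1: [111/250, 411/1000, 29/200]
  2: [1941/4000, 1527/4000, 133/1000]

(P^3)[0 -> 0] = 939/2000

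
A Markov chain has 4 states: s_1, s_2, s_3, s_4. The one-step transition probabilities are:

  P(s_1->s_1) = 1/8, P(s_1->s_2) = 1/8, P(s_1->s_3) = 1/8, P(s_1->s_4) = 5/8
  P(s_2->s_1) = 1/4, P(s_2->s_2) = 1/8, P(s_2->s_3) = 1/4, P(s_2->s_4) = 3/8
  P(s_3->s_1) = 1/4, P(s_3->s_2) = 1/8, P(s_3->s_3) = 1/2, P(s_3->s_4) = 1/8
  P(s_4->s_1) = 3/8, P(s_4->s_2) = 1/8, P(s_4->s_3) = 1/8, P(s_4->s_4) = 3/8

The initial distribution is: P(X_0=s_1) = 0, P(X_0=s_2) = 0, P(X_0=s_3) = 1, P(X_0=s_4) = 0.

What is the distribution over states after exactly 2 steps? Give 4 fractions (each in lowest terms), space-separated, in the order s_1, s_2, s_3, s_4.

Answer: 15/64 1/8 21/64 5/16

Derivation:
Propagating the distribution step by step (d_{t+1} = d_t * P):
d_0 = (s_1=0, s_2=0, s_3=1, s_4=0)
  d_1[s_1] = 0*1/8 + 0*1/4 + 1*1/4 + 0*3/8 = 1/4
  d_1[s_2] = 0*1/8 + 0*1/8 + 1*1/8 + 0*1/8 = 1/8
  d_1[s_3] = 0*1/8 + 0*1/4 + 1*1/2 + 0*1/8 = 1/2
  d_1[s_4] = 0*5/8 + 0*3/8 + 1*1/8 + 0*3/8 = 1/8
d_1 = (s_1=1/4, s_2=1/8, s_3=1/2, s_4=1/8)
  d_2[s_1] = 1/4*1/8 + 1/8*1/4 + 1/2*1/4 + 1/8*3/8 = 15/64
  d_2[s_2] = 1/4*1/8 + 1/8*1/8 + 1/2*1/8 + 1/8*1/8 = 1/8
  d_2[s_3] = 1/4*1/8 + 1/8*1/4 + 1/2*1/2 + 1/8*1/8 = 21/64
  d_2[s_4] = 1/4*5/8 + 1/8*3/8 + 1/2*1/8 + 1/8*3/8 = 5/16
d_2 = (s_1=15/64, s_2=1/8, s_3=21/64, s_4=5/16)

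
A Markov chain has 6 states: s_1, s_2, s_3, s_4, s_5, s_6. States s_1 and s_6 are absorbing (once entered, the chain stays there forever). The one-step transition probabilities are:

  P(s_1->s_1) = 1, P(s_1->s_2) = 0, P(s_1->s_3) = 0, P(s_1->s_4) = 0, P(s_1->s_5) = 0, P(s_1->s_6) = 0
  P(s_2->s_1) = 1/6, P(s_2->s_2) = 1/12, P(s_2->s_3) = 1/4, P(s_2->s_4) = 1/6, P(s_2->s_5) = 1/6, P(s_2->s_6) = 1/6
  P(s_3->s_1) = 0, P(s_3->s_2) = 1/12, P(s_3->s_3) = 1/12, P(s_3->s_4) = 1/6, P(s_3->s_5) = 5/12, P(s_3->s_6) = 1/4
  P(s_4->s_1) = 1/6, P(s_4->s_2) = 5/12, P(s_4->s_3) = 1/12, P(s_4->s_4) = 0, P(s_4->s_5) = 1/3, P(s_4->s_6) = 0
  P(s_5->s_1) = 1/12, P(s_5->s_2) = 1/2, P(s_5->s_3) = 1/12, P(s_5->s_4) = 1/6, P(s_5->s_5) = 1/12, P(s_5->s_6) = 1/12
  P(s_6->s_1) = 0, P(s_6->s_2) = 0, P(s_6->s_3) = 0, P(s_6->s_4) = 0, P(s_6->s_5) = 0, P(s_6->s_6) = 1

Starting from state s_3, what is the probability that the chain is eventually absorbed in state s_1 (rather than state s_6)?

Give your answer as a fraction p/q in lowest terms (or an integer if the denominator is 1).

Let a_i = P(absorbed in s_1 | start in state i).
Boundary conditions: a_s_1 = 1, a_s_6 = 0.
For each transient state i, a_i = sum_j P(i->j) * a_j:
  a_s_2 = 1/6*a_s_1 + 1/12*a_s_2 + 1/4*a_s_3 + 1/6*a_s_4 + 1/6*a_s_5 + 1/6*a_s_6
  a_s_3 = 0*a_s_1 + 1/12*a_s_2 + 1/12*a_s_3 + 1/6*a_s_4 + 5/12*a_s_5 + 1/4*a_s_6
  a_s_4 = 1/6*a_s_1 + 5/12*a_s_2 + 1/12*a_s_3 + 0*a_s_4 + 1/3*a_s_5 + 0*a_s_6
  a_s_5 = 1/12*a_s_1 + 1/2*a_s_2 + 1/12*a_s_3 + 1/6*a_s_4 + 1/12*a_s_5 + 1/12*a_s_6

Substituting a_s_1 = 1 and a_s_6 = 0, rearrange to (I - Q) a = r where r[i] = P(i -> s_1):
  [11/12, -1/4, -1/6, -1/6] . (a_s_2, a_s_3, a_s_4, a_s_5) = 1/6
  [-1/12, 11/12, -1/6, -5/12] . (a_s_2, a_s_3, a_s_4, a_s_5) = 0
  [-5/12, -1/12, 1, -1/3] . (a_s_2, a_s_3, a_s_4, a_s_5) = 1/6
  [-1/2, -1/12, -1/6, 11/12] . (a_s_2, a_s_3, a_s_4, a_s_5) = 1/12

Solving yields:
  a_s_2 = 1921/4111
  a_s_3 = 1481/4111
  a_s_4 = 2265/4111
  a_s_5 = 1968/4111

Starting state is s_3, so the absorption probability is a_s_3 = 1481/4111.

Answer: 1481/4111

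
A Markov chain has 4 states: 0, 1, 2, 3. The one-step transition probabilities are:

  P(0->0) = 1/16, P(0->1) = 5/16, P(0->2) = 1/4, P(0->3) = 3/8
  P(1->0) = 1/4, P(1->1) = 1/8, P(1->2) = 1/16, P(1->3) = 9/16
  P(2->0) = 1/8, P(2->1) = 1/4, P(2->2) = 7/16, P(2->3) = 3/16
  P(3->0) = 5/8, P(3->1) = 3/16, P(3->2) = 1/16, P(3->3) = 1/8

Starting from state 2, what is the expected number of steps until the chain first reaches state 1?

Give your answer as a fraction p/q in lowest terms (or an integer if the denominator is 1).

Answer: 4240/1061

Derivation:
Let h_i = expected steps to first reach 1 from state i.
Boundary: h_1 = 0.
First-step equations for the other states:
  h_0 = 1 + 1/16*h_0 + 5/16*h_1 + 1/4*h_2 + 3/8*h_3
  h_2 = 1 + 1/8*h_0 + 1/4*h_1 + 7/16*h_2 + 3/16*h_3
  h_3 = 1 + 5/8*h_0 + 3/16*h_1 + 1/16*h_2 + 1/8*h_3

Substituting h_1 = 0 and rearranging gives the linear system (I - Q) h = 1:
  [15/16, -1/4, -3/8] . (h_0, h_2, h_3) = 1
  [-1/8, 9/16, -3/16] . (h_0, h_2, h_3) = 1
  [-5/8, -1/16, 7/8] . (h_0, h_2, h_3) = 1

Solving yields:
  h_0 = 4016/1061
  h_2 = 4240/1061
  h_3 = 4384/1061

Starting state is 2, so the expected hitting time is h_2 = 4240/1061.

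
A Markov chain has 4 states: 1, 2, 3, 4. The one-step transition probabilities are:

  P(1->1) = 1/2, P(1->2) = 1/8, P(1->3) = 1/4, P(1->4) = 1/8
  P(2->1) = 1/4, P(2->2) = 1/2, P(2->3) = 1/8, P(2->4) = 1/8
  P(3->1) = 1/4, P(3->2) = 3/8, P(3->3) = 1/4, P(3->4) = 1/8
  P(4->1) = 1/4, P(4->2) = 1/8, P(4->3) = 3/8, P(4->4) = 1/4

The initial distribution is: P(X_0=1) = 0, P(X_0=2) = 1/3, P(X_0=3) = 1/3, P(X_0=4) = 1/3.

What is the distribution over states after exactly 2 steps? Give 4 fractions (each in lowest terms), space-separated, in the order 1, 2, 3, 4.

Answer: 5/16 5/16 11/48 7/48

Derivation:
Propagating the distribution step by step (d_{t+1} = d_t * P):
d_0 = (1=0, 2=1/3, 3=1/3, 4=1/3)
  d_1[1] = 0*1/2 + 1/3*1/4 + 1/3*1/4 + 1/3*1/4 = 1/4
  d_1[2] = 0*1/8 + 1/3*1/2 + 1/3*3/8 + 1/3*1/8 = 1/3
  d_1[3] = 0*1/4 + 1/3*1/8 + 1/3*1/4 + 1/3*3/8 = 1/4
  d_1[4] = 0*1/8 + 1/3*1/8 + 1/3*1/8 + 1/3*1/4 = 1/6
d_1 = (1=1/4, 2=1/3, 3=1/4, 4=1/6)
  d_2[1] = 1/4*1/2 + 1/3*1/4 + 1/4*1/4 + 1/6*1/4 = 5/16
  d_2[2] = 1/4*1/8 + 1/3*1/2 + 1/4*3/8 + 1/6*1/8 = 5/16
  d_2[3] = 1/4*1/4 + 1/3*1/8 + 1/4*1/4 + 1/6*3/8 = 11/48
  d_2[4] = 1/4*1/8 + 1/3*1/8 + 1/4*1/8 + 1/6*1/4 = 7/48
d_2 = (1=5/16, 2=5/16, 3=11/48, 4=7/48)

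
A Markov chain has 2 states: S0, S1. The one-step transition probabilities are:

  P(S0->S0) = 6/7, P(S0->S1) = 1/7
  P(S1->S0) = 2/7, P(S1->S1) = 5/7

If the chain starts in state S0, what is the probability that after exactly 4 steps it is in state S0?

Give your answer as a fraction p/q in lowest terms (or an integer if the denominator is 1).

Computing P^4 by repeated multiplication:
P^1 =
  S0: [6/7, 1/7]
  S1: [2/7, 5/7]
P^2 =
  S0: [38/49, 11/49]
  S1: [22/49, 27/49]
P^3 =
  S0: [250/343, 93/343]
  S1: [186/343, 157/343]
P^4 =
  S0: [1686/2401, 715/2401]
  S1: [1430/2401, 971/2401]

(P^4)[S0 -> S0] = 1686/2401

Answer: 1686/2401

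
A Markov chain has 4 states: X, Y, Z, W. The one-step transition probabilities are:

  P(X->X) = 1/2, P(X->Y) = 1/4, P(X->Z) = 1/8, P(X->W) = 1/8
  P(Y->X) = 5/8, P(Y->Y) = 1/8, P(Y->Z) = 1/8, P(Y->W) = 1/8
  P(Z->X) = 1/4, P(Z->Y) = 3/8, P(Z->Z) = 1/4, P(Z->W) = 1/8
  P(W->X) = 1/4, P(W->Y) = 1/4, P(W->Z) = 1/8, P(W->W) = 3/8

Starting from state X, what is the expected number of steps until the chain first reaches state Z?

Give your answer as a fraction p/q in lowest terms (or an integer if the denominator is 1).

Let h_i = expected steps to first reach Z from state i.
Boundary: h_Z = 0.
First-step equations for the other states:
  h_X = 1 + 1/2*h_X + 1/4*h_Y + 1/8*h_Z + 1/8*h_W
  h_Y = 1 + 5/8*h_X + 1/8*h_Y + 1/8*h_Z + 1/8*h_W
  h_W = 1 + 1/4*h_X + 1/4*h_Y + 1/8*h_Z + 3/8*h_W

Substituting h_Z = 0 and rearranging gives the linear system (I - Q) h = 1:
  [1/2, -1/4, -1/8] . (h_X, h_Y, h_W) = 1
  [-5/8, 7/8, -1/8] . (h_X, h_Y, h_W) = 1
  [-1/4, -1/4, 5/8] . (h_X, h_Y, h_W) = 1

Solving yields:
  h_X = 8
  h_Y = 8
  h_W = 8

Starting state is X, so the expected hitting time is h_X = 8.

Answer: 8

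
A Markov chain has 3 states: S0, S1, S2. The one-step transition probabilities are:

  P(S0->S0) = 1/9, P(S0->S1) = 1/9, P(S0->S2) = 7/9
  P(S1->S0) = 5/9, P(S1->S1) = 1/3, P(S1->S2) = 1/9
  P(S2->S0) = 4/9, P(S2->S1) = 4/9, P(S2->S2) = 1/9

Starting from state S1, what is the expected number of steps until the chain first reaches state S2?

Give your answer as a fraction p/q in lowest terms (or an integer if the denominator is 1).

Let h_i = expected steps to first reach S2 from state i.
Boundary: h_S2 = 0.
First-step equations for the other states:
  h_S0 = 1 + 1/9*h_S0 + 1/9*h_S1 + 7/9*h_S2
  h_S1 = 1 + 5/9*h_S0 + 1/3*h_S1 + 1/9*h_S2

Substituting h_S2 = 0 and rearranging gives the linear system (I - Q) h = 1:
  [8/9, -1/9] . (h_S0, h_S1) = 1
  [-5/9, 2/3] . (h_S0, h_S1) = 1

Solving yields:
  h_S0 = 63/43
  h_S1 = 117/43

Starting state is S1, so the expected hitting time is h_S1 = 117/43.

Answer: 117/43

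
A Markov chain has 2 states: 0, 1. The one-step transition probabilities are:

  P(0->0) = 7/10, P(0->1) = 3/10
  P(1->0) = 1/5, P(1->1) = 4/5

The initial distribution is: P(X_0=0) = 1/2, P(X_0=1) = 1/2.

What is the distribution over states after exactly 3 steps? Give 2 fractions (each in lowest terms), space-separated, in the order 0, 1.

Propagating the distribution step by step (d_{t+1} = d_t * P):
d_0 = (0=1/2, 1=1/2)
  d_1[0] = 1/2*7/10 + 1/2*1/5 = 9/20
  d_1[1] = 1/2*3/10 + 1/2*4/5 = 11/20
d_1 = (0=9/20, 1=11/20)
  d_2[0] = 9/20*7/10 + 11/20*1/5 = 17/40
  d_2[1] = 9/20*3/10 + 11/20*4/5 = 23/40
d_2 = (0=17/40, 1=23/40)
  d_3[0] = 17/40*7/10 + 23/40*1/5 = 33/80
  d_3[1] = 17/40*3/10 + 23/40*4/5 = 47/80
d_3 = (0=33/80, 1=47/80)

Answer: 33/80 47/80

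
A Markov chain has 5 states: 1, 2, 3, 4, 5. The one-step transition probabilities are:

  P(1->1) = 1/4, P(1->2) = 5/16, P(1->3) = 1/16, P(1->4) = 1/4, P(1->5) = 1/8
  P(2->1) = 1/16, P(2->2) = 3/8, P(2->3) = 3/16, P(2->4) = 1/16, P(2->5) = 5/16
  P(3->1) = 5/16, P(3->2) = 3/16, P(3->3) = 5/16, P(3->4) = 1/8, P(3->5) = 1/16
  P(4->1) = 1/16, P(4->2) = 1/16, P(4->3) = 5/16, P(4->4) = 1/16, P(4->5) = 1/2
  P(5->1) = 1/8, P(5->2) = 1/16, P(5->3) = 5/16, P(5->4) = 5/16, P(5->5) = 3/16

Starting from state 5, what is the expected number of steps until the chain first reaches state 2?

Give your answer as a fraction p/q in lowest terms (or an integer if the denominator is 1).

Answer: 37728/5363

Derivation:
Let h_i = expected steps to first reach 2 from state i.
Boundary: h_2 = 0.
First-step equations for the other states:
  h_1 = 1 + 1/4*h_1 + 5/16*h_2 + 1/16*h_3 + 1/4*h_4 + 1/8*h_5
  h_3 = 1 + 5/16*h_1 + 3/16*h_2 + 5/16*h_3 + 1/8*h_4 + 1/16*h_5
  h_4 = 1 + 1/16*h_1 + 1/16*h_2 + 5/16*h_3 + 1/16*h_4 + 1/2*h_5
  h_5 = 1 + 1/8*h_1 + 1/16*h_2 + 5/16*h_3 + 5/16*h_4 + 3/16*h_5

Substituting h_2 = 0 and rearranging gives the linear system (I - Q) h = 1:
  [3/4, -1/16, -1/4, -1/8] . (h_1, h_3, h_4, h_5) = 1
  [-5/16, 11/16, -1/8, -1/16] . (h_1, h_3, h_4, h_5) = 1
  [-1/16, -5/16, 15/16, -1/2] . (h_1, h_3, h_4, h_5) = 1
  [-1/8, -5/16, -5/16, 13/16] . (h_1, h_3, h_4, h_5) = 1

Solving yields:
  h_1 = 928/173
  h_3 = 1008/173
  h_4 = 38176/5363
  h_5 = 37728/5363

Starting state is 5, so the expected hitting time is h_5 = 37728/5363.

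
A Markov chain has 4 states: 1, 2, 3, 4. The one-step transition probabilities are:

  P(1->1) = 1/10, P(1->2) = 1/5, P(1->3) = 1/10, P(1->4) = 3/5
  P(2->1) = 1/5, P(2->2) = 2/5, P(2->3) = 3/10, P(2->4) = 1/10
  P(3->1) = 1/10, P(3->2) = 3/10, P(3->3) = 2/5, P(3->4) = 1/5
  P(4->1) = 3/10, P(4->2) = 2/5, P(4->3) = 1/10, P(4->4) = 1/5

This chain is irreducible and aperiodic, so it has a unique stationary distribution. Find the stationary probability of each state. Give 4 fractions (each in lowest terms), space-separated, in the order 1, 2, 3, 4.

Answer: 153/842 143/421 101/421 201/842

Derivation:
The stationary distribution satisfies pi = pi * P, i.e.:
  pi_1 = 1/10*pi_1 + 1/5*pi_2 + 1/10*pi_3 + 3/10*pi_4
  pi_2 = 1/5*pi_1 + 2/5*pi_2 + 3/10*pi_3 + 2/5*pi_4
  pi_3 = 1/10*pi_1 + 3/10*pi_2 + 2/5*pi_3 + 1/10*pi_4
  pi_4 = 3/5*pi_1 + 1/10*pi_2 + 1/5*pi_3 + 1/5*pi_4
with normalization: pi_1 + pi_2 + pi_3 + pi_4 = 1.

Using the first 3 balance equations plus normalization, the linear system A*pi = b is:
  [-9/10, 1/5, 1/10, 3/10] . pi = 0
  [1/5, -3/5, 3/10, 2/5] . pi = 0
  [1/10, 3/10, -3/5, 1/10] . pi = 0
  [1, 1, 1, 1] . pi = 1

Solving yields:
  pi_1 = 153/842
  pi_2 = 143/421
  pi_3 = 101/421
  pi_4 = 201/842

Verification (pi * P):
  153/842*1/10 + 143/421*1/5 + 101/421*1/10 + 201/842*3/10 = 153/842 = pi_1  (ok)
  153/842*1/5 + 143/421*2/5 + 101/421*3/10 + 201/842*2/5 = 143/421 = pi_2  (ok)
  153/842*1/10 + 143/421*3/10 + 101/421*2/5 + 201/842*1/10 = 101/421 = pi_3  (ok)
  153/842*3/5 + 143/421*1/10 + 101/421*1/5 + 201/842*1/5 = 201/842 = pi_4  (ok)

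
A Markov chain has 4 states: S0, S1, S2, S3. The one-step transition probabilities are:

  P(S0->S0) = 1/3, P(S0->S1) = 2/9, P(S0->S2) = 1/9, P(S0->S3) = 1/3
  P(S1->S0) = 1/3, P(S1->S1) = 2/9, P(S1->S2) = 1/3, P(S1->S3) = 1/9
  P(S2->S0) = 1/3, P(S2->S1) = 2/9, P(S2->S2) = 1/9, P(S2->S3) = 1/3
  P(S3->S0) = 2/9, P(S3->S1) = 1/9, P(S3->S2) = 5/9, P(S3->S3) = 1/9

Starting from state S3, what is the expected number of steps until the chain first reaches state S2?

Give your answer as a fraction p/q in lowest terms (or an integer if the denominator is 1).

Let h_i = expected steps to first reach S2 from state i.
Boundary: h_S2 = 0.
First-step equations for the other states:
  h_S0 = 1 + 1/3*h_S0 + 2/9*h_S1 + 1/9*h_S2 + 1/3*h_S3
  h_S1 = 1 + 1/3*h_S0 + 2/9*h_S1 + 1/3*h_S2 + 1/9*h_S3
  h_S3 = 1 + 2/9*h_S0 + 1/9*h_S1 + 5/9*h_S2 + 1/9*h_S3

Substituting h_S2 = 0 and rearranging gives the linear system (I - Q) h = 1:
  [2/3, -2/9, -1/3] . (h_S0, h_S1, h_S3) = 1
  [-1/3, 7/9, -1/9] . (h_S0, h_S1, h_S3) = 1
  [-2/9, -1/9, 8/9] . (h_S0, h_S1, h_S3) = 1

Solving yields:
  h_S0 = 873/227
  h_S1 = 747/227
  h_S3 = 567/227

Starting state is S3, so the expected hitting time is h_S3 = 567/227.

Answer: 567/227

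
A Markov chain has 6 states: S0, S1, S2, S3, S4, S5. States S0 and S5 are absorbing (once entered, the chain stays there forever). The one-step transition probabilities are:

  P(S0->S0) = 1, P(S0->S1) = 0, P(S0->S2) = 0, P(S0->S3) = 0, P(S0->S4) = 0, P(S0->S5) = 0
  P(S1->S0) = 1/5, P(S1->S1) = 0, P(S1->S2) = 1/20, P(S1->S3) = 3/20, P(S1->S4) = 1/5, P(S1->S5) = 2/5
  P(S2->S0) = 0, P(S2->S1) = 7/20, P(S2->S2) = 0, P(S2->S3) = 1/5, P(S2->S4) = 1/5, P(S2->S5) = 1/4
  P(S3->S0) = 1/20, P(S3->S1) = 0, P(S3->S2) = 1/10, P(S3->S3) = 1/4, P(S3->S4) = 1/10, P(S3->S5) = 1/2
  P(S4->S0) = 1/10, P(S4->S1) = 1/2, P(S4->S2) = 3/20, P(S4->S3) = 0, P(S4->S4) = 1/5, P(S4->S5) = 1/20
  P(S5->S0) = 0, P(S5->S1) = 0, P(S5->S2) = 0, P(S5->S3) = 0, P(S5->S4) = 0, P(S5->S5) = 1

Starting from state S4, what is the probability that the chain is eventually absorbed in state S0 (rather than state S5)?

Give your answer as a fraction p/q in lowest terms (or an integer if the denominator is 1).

Answer: 25269/71822

Derivation:
Let a_i = P(absorbed in S0 | start in state i).
Boundary conditions: a_S0 = 1, a_S5 = 0.
For each transient state i, a_i = sum_j P(i->j) * a_j:
  a_S1 = 1/5*a_S0 + 0*a_S1 + 1/20*a_S2 + 3/20*a_S3 + 1/5*a_S4 + 2/5*a_S5
  a_S2 = 0*a_S0 + 7/20*a_S1 + 0*a_S2 + 1/5*a_S3 + 1/5*a_S4 + 1/4*a_S5
  a_S3 = 1/20*a_S0 + 0*a_S1 + 1/10*a_S2 + 1/4*a_S3 + 1/10*a_S4 + 1/2*a_S5
  a_S4 = 1/10*a_S0 + 1/2*a_S1 + 3/20*a_S2 + 0*a_S3 + 1/5*a_S4 + 1/20*a_S5

Substituting a_S0 = 1 and a_S5 = 0, rearrange to (I - Q) a = r where r[i] = P(i -> S0):
  [1, -1/20, -3/20, -1/5] . (a_S1, a_S2, a_S3, a_S4) = 1/5
  [-7/20, 1, -1/5, -1/5] . (a_S1, a_S2, a_S3, a_S4) = 0
  [0, -1/10, 3/4, -1/10] . (a_S1, a_S2, a_S3, a_S4) = 1/20
  [-1/2, -3/20, 0, 4/5] . (a_S1, a_S2, a_S3, a_S4) = 1/10

Solving yields:
  a_S1 = 10834/35911
  a_S2 = 7330/35911
  a_S3 = 5056/35911
  a_S4 = 25269/71822

Starting state is S4, so the absorption probability is a_S4 = 25269/71822.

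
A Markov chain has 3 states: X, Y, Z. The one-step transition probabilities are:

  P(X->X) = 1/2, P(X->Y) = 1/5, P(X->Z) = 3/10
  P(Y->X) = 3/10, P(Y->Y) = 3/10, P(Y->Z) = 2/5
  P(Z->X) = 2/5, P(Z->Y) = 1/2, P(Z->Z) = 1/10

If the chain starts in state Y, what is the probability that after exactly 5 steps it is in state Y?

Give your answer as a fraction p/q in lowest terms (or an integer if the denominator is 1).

Computing P^5 by repeated multiplication:
P^1 =
  X: [1/2, 1/5, 3/10]
  Y: [3/10, 3/10, 2/5]
  Z: [2/5, 1/2, 1/10]
P^2 =
  X: [43/100, 31/100, 13/50]
  Y: [2/5, 7/20, 1/4]
  Z: [39/100, 7/25, 33/100]
P^3 =
  X: [103/250, 309/1000, 279/1000]
  Y: [81/200, 31/100, 57/200]
  Z: [411/1000, 327/1000, 131/500]
P^4 =
  X: [4103/10000, 1573/5000, 2751/10000]
  Y: [819/2000, 633/2000, 137/500]
  Z: [1021/2500, 3113/10000, 2803/10000]
P^5 =
  X: [40957/100000, 31399/100000, 6911/25000]
  Y: [4093/10000, 6277/20000, 5537/20000]
  Z: [40971/100000, 15761/50000, 27507/100000]

(P^5)[Y -> Y] = 6277/20000

Answer: 6277/20000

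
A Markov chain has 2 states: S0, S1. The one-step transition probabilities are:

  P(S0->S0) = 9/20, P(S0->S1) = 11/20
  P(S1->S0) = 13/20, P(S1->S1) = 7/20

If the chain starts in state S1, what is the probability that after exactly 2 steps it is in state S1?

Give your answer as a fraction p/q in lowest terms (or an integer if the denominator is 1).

Answer: 12/25

Derivation:
Computing P^2 by repeated multiplication:
P^1 =
  S0: [9/20, 11/20]
  S1: [13/20, 7/20]
P^2 =
  S0: [14/25, 11/25]
  S1: [13/25, 12/25]

(P^2)[S1 -> S1] = 12/25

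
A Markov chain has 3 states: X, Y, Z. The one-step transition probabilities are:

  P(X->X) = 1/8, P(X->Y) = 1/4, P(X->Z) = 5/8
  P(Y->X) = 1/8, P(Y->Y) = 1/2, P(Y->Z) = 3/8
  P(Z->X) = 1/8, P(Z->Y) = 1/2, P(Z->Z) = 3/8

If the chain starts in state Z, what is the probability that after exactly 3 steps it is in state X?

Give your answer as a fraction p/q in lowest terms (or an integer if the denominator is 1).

Answer: 1/8

Derivation:
Computing P^3 by repeated multiplication:
P^1 =
  X: [1/8, 1/4, 5/8]
  Y: [1/8, 1/2, 3/8]
  Z: [1/8, 1/2, 3/8]
P^2 =
  X: [1/8, 15/32, 13/32]
  Y: [1/8, 15/32, 13/32]
  Z: [1/8, 15/32, 13/32]
P^3 =
  X: [1/8, 15/32, 13/32]
  Y: [1/8, 15/32, 13/32]
  Z: [1/8, 15/32, 13/32]

(P^3)[Z -> X] = 1/8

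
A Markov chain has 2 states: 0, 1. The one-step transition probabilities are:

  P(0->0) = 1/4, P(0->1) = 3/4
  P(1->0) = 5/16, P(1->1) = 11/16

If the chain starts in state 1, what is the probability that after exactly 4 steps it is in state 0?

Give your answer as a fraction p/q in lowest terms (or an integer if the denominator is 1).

Computing P^4 by repeated multiplication:
P^1 =
  0: [1/4, 3/4]
  1: [5/16, 11/16]
P^2 =
  0: [19/64, 45/64]
  1: [75/256, 181/256]
P^3 =
  0: [301/1024, 723/1024]
  1: [1205/4096, 2891/4096]
P^4 =
  0: [4819/16384, 11565/16384]
  1: [19275/65536, 46261/65536]

(P^4)[1 -> 0] = 19275/65536

Answer: 19275/65536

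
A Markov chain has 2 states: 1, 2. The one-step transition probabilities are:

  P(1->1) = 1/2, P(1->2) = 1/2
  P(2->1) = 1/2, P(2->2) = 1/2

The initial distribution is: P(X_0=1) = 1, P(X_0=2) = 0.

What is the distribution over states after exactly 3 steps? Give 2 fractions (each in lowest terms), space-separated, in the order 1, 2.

Answer: 1/2 1/2

Derivation:
Propagating the distribution step by step (d_{t+1} = d_t * P):
d_0 = (1=1, 2=0)
  d_1[1] = 1*1/2 + 0*1/2 = 1/2
  d_1[2] = 1*1/2 + 0*1/2 = 1/2
d_1 = (1=1/2, 2=1/2)
  d_2[1] = 1/2*1/2 + 1/2*1/2 = 1/2
  d_2[2] = 1/2*1/2 + 1/2*1/2 = 1/2
d_2 = (1=1/2, 2=1/2)
  d_3[1] = 1/2*1/2 + 1/2*1/2 = 1/2
  d_3[2] = 1/2*1/2 + 1/2*1/2 = 1/2
d_3 = (1=1/2, 2=1/2)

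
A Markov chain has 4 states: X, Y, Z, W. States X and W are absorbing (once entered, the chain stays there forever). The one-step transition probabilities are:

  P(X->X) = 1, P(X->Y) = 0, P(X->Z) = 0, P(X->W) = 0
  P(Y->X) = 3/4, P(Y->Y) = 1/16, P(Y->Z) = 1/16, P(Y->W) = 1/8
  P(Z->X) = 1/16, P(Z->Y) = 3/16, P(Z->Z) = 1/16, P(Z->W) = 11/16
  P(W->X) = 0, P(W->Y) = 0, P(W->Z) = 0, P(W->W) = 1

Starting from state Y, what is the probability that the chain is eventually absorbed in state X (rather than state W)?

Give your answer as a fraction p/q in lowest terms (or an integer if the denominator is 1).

Let a_i = P(absorbed in X | start in state i).
Boundary conditions: a_X = 1, a_W = 0.
For each transient state i, a_i = sum_j P(i->j) * a_j:
  a_Y = 3/4*a_X + 1/16*a_Y + 1/16*a_Z + 1/8*a_W
  a_Z = 1/16*a_X + 3/16*a_Y + 1/16*a_Z + 11/16*a_W

Substituting a_X = 1 and a_W = 0, rearrange to (I - Q) a = r where r[i] = P(i -> X):
  [15/16, -1/16] . (a_Y, a_Z) = 3/4
  [-3/16, 15/16] . (a_Y, a_Z) = 1/16

Solving yields:
  a_Y = 181/222
  a_Z = 17/74

Starting state is Y, so the absorption probability is a_Y = 181/222.

Answer: 181/222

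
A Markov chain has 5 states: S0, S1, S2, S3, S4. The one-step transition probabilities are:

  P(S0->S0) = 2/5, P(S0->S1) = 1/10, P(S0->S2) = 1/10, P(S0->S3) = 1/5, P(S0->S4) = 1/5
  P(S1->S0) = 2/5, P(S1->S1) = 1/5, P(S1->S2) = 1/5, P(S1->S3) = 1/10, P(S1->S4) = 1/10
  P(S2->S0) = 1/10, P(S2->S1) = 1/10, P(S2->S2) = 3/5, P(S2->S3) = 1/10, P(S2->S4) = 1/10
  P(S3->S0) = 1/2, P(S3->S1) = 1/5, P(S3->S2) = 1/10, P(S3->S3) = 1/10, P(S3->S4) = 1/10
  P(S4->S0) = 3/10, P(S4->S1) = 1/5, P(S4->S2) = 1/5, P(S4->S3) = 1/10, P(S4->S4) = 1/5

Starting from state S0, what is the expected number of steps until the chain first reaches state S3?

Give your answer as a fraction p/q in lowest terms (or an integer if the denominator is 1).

Answer: 62/9

Derivation:
Let h_i = expected steps to first reach S3 from state i.
Boundary: h_S3 = 0.
First-step equations for the other states:
  h_S0 = 1 + 2/5*h_S0 + 1/10*h_S1 + 1/10*h_S2 + 1/5*h_S3 + 1/5*h_S4
  h_S1 = 1 + 2/5*h_S0 + 1/5*h_S1 + 1/5*h_S2 + 1/10*h_S3 + 1/10*h_S4
  h_S2 = 1 + 1/10*h_S0 + 1/10*h_S1 + 3/5*h_S2 + 1/10*h_S3 + 1/10*h_S4
  h_S4 = 1 + 3/10*h_S0 + 1/5*h_S1 + 1/5*h_S2 + 1/10*h_S3 + 1/5*h_S4

Substituting h_S3 = 0 and rearranging gives the linear system (I - Q) h = 1:
  [3/5, -1/10, -1/10, -1/5] . (h_S0, h_S1, h_S2, h_S4) = 1
  [-2/5, 4/5, -1/5, -1/10] . (h_S0, h_S1, h_S2, h_S4) = 1
  [-1/10, -1/10, 2/5, -1/10] . (h_S0, h_S1, h_S2, h_S4) = 1
  [-3/10, -1/5, -1/5, 4/5] . (h_S0, h_S1, h_S2, h_S4) = 1

Solving yields:
  h_S0 = 62/9
  h_S1 = 346/45
  h_S2 = 364/45
  h_S4 = 70/9

Starting state is S0, so the expected hitting time is h_S0 = 62/9.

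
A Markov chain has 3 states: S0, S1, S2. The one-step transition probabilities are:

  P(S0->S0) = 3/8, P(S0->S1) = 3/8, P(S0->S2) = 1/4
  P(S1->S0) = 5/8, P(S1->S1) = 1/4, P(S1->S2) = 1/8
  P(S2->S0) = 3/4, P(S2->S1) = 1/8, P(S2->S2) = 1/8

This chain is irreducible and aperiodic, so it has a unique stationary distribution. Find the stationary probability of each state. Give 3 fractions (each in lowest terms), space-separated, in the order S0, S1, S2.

The stationary distribution satisfies pi = pi * P, i.e.:
  pi_S0 = 3/8*pi_S0 + 5/8*pi_S1 + 3/4*pi_S2
  pi_S1 = 3/8*pi_S0 + 1/4*pi_S1 + 1/8*pi_S2
  pi_S2 = 1/4*pi_S0 + 1/8*pi_S1 + 1/8*pi_S2
with normalization: pi_S0 + pi_S1 + pi_S2 = 1.

Using the first 2 balance equations plus normalization, the linear system A*pi = b is:
  [-5/8, 5/8, 3/4] . pi = 0
  [3/8, -3/4, 1/8] . pi = 0
  [1, 1, 1] . pi = 1

Solving yields:
  pi_S0 = 41/79
  pi_S1 = 23/79
  pi_S2 = 15/79

Verification (pi * P):
  41/79*3/8 + 23/79*5/8 + 15/79*3/4 = 41/79 = pi_S0  (ok)
  41/79*3/8 + 23/79*1/4 + 15/79*1/8 = 23/79 = pi_S1  (ok)
  41/79*1/4 + 23/79*1/8 + 15/79*1/8 = 15/79 = pi_S2  (ok)

Answer: 41/79 23/79 15/79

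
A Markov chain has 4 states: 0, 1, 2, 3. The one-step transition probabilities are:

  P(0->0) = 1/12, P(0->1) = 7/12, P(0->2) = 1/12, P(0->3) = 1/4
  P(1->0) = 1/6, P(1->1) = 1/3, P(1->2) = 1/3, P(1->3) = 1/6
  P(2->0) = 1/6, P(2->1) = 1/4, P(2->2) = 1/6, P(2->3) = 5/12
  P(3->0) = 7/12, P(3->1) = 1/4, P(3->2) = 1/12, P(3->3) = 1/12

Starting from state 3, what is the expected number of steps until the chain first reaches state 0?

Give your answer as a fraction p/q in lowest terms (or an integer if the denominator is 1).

Answer: 242/97

Derivation:
Let h_i = expected steps to first reach 0 from state i.
Boundary: h_0 = 0.
First-step equations for the other states:
  h_1 = 1 + 1/6*h_0 + 1/3*h_1 + 1/3*h_2 + 1/6*h_3
  h_2 = 1 + 1/6*h_0 + 1/4*h_1 + 1/6*h_2 + 5/12*h_3
  h_3 = 1 + 7/12*h_0 + 1/4*h_1 + 1/12*h_2 + 1/12*h_3

Substituting h_0 = 0 and rearranging gives the linear system (I - Q) h = 1:
  [2/3, -1/3, -1/6] . (h_1, h_2, h_3) = 1
  [-1/4, 5/6, -5/12] . (h_1, h_2, h_3) = 1
  [-1/4, -1/12, 11/12] . (h_1, h_2, h_3) = 1

Solving yields:
  h_1 = 382/97
  h_2 = 352/97
  h_3 = 242/97

Starting state is 3, so the expected hitting time is h_3 = 242/97.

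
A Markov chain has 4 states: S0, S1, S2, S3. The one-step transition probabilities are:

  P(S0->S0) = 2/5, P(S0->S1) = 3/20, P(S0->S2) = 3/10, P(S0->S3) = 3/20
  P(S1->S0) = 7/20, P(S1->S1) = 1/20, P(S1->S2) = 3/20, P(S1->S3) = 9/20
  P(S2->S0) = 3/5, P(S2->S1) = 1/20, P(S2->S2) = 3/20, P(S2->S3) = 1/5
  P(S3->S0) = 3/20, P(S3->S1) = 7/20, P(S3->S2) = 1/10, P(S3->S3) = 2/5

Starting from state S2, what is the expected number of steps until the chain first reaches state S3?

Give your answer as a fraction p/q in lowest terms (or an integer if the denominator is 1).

Answer: 1960/393

Derivation:
Let h_i = expected steps to first reach S3 from state i.
Boundary: h_S3 = 0.
First-step equations for the other states:
  h_S0 = 1 + 2/5*h_S0 + 3/20*h_S1 + 3/10*h_S2 + 3/20*h_S3
  h_S1 = 1 + 7/20*h_S0 + 1/20*h_S1 + 3/20*h_S2 + 9/20*h_S3
  h_S2 = 1 + 3/5*h_S0 + 1/20*h_S1 + 3/20*h_S2 + 1/5*h_S3

Substituting h_S3 = 0 and rearranging gives the linear system (I - Q) h = 1:
  [3/5, -3/20, -3/10] . (h_S0, h_S1, h_S2) = 1
  [-7/20, 19/20, -3/20] . (h_S0, h_S1, h_S2) = 1
  [-3/5, -1/20, 17/20] . (h_S0, h_S1, h_S2) = 1

Solving yields:
  h_S0 = 2000/393
  h_S1 = 1460/393
  h_S2 = 1960/393

Starting state is S2, so the expected hitting time is h_S2 = 1960/393.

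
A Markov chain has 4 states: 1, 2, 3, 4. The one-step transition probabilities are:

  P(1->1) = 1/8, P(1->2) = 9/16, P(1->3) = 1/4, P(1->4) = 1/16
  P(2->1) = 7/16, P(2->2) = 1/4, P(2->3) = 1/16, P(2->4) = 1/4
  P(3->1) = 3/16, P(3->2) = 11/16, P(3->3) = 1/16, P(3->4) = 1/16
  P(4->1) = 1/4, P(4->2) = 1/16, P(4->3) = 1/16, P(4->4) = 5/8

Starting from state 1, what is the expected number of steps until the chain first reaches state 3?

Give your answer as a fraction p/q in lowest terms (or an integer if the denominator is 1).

Answer: 912/125

Derivation:
Let h_i = expected steps to first reach 3 from state i.
Boundary: h_3 = 0.
First-step equations for the other states:
  h_1 = 1 + 1/8*h_1 + 9/16*h_2 + 1/4*h_3 + 1/16*h_4
  h_2 = 1 + 7/16*h_1 + 1/4*h_2 + 1/16*h_3 + 1/4*h_4
  h_4 = 1 + 1/4*h_1 + 1/16*h_2 + 1/16*h_3 + 5/8*h_4

Substituting h_3 = 0 and rearranging gives the linear system (I - Q) h = 1:
  [7/8, -9/16, -1/16] . (h_1, h_2, h_4) = 1
  [-7/16, 3/4, -1/4] . (h_1, h_2, h_4) = 1
  [-1/4, -1/16, 3/8] . (h_1, h_2, h_4) = 1

Solving yields:
  h_1 = 912/125
  h_2 = 1072/125
  h_4 = 224/25

Starting state is 1, so the expected hitting time is h_1 = 912/125.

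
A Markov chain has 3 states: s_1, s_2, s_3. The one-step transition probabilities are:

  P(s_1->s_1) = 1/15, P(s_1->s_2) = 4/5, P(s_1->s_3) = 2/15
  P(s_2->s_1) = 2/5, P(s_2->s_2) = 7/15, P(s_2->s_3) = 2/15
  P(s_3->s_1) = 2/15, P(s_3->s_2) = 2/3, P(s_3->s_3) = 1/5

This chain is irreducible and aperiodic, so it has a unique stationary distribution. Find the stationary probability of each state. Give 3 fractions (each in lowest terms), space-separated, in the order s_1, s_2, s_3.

The stationary distribution satisfies pi = pi * P, i.e.:
  pi_s_1 = 1/15*pi_s_1 + 2/5*pi_s_2 + 2/15*pi_s_3
  pi_s_2 = 4/5*pi_s_1 + 7/15*pi_s_2 + 2/3*pi_s_3
  pi_s_3 = 2/15*pi_s_1 + 2/15*pi_s_2 + 1/5*pi_s_3
with normalization: pi_s_1 + pi_s_2 + pi_s_3 = 1.

Using the first 2 balance equations plus normalization, the linear system A*pi = b is:
  [-14/15, 2/5, 2/15] . pi = 0
  [4/5, -8/15, 2/3] . pi = 0
  [1, 1, 1] . pi = 1

Solving yields:
  pi_s_1 = 19/70
  pi_s_2 = 41/70
  pi_s_3 = 1/7

Verification (pi * P):
  19/70*1/15 + 41/70*2/5 + 1/7*2/15 = 19/70 = pi_s_1  (ok)
  19/70*4/5 + 41/70*7/15 + 1/7*2/3 = 41/70 = pi_s_2  (ok)
  19/70*2/15 + 41/70*2/15 + 1/7*1/5 = 1/7 = pi_s_3  (ok)

Answer: 19/70 41/70 1/7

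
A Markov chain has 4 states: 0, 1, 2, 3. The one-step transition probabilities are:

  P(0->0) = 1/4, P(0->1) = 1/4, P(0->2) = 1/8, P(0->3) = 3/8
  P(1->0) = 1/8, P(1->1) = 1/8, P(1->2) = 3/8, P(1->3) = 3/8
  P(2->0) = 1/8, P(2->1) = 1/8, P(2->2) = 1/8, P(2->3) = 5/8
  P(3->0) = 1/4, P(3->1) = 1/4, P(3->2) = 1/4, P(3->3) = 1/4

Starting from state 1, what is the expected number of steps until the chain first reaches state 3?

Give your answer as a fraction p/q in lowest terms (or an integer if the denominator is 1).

Let h_i = expected steps to first reach 3 from state i.
Boundary: h_3 = 0.
First-step equations for the other states:
  h_0 = 1 + 1/4*h_0 + 1/4*h_1 + 1/8*h_2 + 3/8*h_3
  h_1 = 1 + 1/8*h_0 + 1/8*h_1 + 3/8*h_2 + 3/8*h_3
  h_2 = 1 + 1/8*h_0 + 1/8*h_1 + 1/8*h_2 + 5/8*h_3

Substituting h_3 = 0 and rearranging gives the linear system (I - Q) h = 1:
  [3/4, -1/4, -1/8] . (h_0, h_1, h_2) = 1
  [-1/8, 7/8, -3/8] . (h_0, h_1, h_2) = 1
  [-1/8, -1/8, 7/8] . (h_0, h_1, h_2) = 1

Solving yields:
  h_0 = 74/31
  h_1 = 70/31
  h_2 = 56/31

Starting state is 1, so the expected hitting time is h_1 = 70/31.

Answer: 70/31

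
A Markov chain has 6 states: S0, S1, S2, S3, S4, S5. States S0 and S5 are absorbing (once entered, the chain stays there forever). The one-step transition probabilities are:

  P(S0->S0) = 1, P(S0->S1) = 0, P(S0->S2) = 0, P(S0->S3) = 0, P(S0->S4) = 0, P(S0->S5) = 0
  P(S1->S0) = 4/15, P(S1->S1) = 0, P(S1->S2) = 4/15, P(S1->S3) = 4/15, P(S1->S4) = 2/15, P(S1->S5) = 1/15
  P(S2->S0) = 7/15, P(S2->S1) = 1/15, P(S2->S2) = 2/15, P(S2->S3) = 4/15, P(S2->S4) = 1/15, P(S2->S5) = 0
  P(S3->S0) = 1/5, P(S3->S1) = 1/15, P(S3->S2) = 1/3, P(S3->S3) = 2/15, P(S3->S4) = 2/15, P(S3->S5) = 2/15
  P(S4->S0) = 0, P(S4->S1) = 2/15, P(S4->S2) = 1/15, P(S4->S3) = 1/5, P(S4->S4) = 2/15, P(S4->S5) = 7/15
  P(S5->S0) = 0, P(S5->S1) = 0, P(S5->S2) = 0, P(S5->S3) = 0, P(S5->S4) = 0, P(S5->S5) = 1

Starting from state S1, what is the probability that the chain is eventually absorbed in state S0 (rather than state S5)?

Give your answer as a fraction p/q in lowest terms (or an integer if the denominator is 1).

Let a_i = P(absorbed in S0 | start in state i).
Boundary conditions: a_S0 = 1, a_S5 = 0.
For each transient state i, a_i = sum_j P(i->j) * a_j:
  a_S1 = 4/15*a_S0 + 0*a_S1 + 4/15*a_S2 + 4/15*a_S3 + 2/15*a_S4 + 1/15*a_S5
  a_S2 = 7/15*a_S0 + 1/15*a_S1 + 2/15*a_S2 + 4/15*a_S3 + 1/15*a_S4 + 0*a_S5
  a_S3 = 1/5*a_S0 + 1/15*a_S1 + 1/3*a_S2 + 2/15*a_S3 + 2/15*a_S4 + 2/15*a_S5
  a_S4 = 0*a_S0 + 2/15*a_S1 + 1/15*a_S2 + 1/5*a_S3 + 2/15*a_S4 + 7/15*a_S5

Substituting a_S0 = 1 and a_S5 = 0, rearrange to (I - Q) a = r where r[i] = P(i -> S0):
  [1, -4/15, -4/15, -2/15] . (a_S1, a_S2, a_S3, a_S4) = 4/15
  [-1/15, 13/15, -4/15, -1/15] . (a_S1, a_S2, a_S3, a_S4) = 7/15
  [-1/15, -1/3, 13/15, -2/15] . (a_S1, a_S2, a_S3, a_S4) = 1/5
  [-2/15, -1/15, -1/5, 13/15] . (a_S1, a_S2, a_S3, a_S4) = 0

Solving yields:
  a_S1 = 17058/24379
  a_S2 = 19898/24379
  a_S3 = 15791/24379
  a_S4 = 7799/24379

Starting state is S1, so the absorption probability is a_S1 = 17058/24379.

Answer: 17058/24379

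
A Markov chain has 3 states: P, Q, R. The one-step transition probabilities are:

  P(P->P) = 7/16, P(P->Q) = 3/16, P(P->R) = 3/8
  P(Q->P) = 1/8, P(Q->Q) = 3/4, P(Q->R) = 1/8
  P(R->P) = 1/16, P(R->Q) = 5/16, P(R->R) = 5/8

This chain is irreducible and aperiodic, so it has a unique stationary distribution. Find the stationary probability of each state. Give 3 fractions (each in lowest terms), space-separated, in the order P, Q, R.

The stationary distribution satisfies pi = pi * P, i.e.:
  pi_P = 7/16*pi_P + 1/8*pi_Q + 1/16*pi_R
  pi_Q = 3/16*pi_P + 3/4*pi_Q + 5/16*pi_R
  pi_R = 3/8*pi_P + 1/8*pi_Q + 5/8*pi_R
with normalization: pi_P + pi_Q + pi_R = 1.

Using the first 2 balance equations plus normalization, the linear system A*pi = b is:
  [-9/16, 1/8, 1/16] . pi = 0
  [3/16, -1/4, 5/16] . pi = 0
  [1, 1, 1] . pi = 1

Solving yields:
  pi_P = 7/46
  pi_Q = 12/23
  pi_R = 15/46

Verification (pi * P):
  7/46*7/16 + 12/23*1/8 + 15/46*1/16 = 7/46 = pi_P  (ok)
  7/46*3/16 + 12/23*3/4 + 15/46*5/16 = 12/23 = pi_Q  (ok)
  7/46*3/8 + 12/23*1/8 + 15/46*5/8 = 15/46 = pi_R  (ok)

Answer: 7/46 12/23 15/46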